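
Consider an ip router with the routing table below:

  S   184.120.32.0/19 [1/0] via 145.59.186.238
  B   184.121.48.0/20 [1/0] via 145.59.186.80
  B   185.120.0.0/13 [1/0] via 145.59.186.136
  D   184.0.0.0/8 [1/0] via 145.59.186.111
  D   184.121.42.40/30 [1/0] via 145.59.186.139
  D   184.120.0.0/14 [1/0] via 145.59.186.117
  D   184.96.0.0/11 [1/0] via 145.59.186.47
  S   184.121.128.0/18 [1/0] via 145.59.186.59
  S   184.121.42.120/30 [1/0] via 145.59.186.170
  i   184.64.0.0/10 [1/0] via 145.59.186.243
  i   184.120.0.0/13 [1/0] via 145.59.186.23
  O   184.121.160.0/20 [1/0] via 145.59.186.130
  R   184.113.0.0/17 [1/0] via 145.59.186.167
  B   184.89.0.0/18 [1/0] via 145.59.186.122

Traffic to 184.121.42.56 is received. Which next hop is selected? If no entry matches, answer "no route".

145.59.186.117

Routes whose prefix contains 184.121.42.56:
  184.0.0.0/8 (184.0.0.0 - 184.255.255.255) -> 145.59.186.111
  184.64.0.0/10 (184.64.0.0 - 184.127.255.255) -> 145.59.186.243
  184.96.0.0/11 (184.96.0.0 - 184.127.255.255) -> 145.59.186.47
  184.120.0.0/13 (184.120.0.0 - 184.127.255.255) -> 145.59.186.23
  184.120.0.0/14 (184.120.0.0 - 184.123.255.255) -> 145.59.186.117
More-specific entries that do NOT match:
  184.121.42.40/30 (184.121.42.40 - 184.121.42.43) does not contain 184.121.42.56
  184.121.42.120/30 (184.121.42.120 - 184.121.42.123) does not contain 184.121.42.56
  184.121.48.0/20 (184.121.48.0 - 184.121.63.255) does not contain 184.121.42.56
  184.121.160.0/20 (184.121.160.0 - 184.121.175.255) does not contain 184.121.42.56
  184.120.32.0/19 (184.120.32.0 - 184.120.63.255) does not contain 184.121.42.56
  184.121.128.0/18 (184.121.128.0 - 184.121.191.255) does not contain 184.121.42.56
  184.89.0.0/18 (184.89.0.0 - 184.89.63.255) does not contain 184.121.42.56
  184.113.0.0/17 (184.113.0.0 - 184.113.127.255) does not contain 184.121.42.56
Longest matching prefix is /14 -> next hop 145.59.186.117.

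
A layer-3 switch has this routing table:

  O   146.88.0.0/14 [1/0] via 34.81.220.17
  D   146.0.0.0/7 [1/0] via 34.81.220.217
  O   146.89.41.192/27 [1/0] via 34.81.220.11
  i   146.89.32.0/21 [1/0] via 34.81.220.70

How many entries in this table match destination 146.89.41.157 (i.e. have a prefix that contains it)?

2

Prefixes containing 146.89.41.157:
  146.0.0.0/7 (146.0.0.0 - 147.255.255.255)
  146.88.0.0/14 (146.88.0.0 - 146.91.255.255)
Total matching entries: 2.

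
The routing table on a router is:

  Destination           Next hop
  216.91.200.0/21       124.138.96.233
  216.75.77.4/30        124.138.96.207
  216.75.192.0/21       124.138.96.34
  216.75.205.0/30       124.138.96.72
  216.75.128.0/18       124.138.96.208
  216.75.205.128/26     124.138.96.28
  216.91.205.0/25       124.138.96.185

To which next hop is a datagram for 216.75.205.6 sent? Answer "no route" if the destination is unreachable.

no route

No entry's prefix contains 216.75.205.6; there is no default route.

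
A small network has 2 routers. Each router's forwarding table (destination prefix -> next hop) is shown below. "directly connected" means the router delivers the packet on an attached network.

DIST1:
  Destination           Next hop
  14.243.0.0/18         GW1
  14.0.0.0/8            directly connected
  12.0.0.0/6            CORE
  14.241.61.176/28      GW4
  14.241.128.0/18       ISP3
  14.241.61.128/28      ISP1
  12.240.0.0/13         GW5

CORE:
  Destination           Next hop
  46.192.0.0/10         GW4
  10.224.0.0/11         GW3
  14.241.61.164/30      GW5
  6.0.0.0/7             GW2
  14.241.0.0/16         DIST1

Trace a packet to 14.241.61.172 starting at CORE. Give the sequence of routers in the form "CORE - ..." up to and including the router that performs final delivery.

CORE - DIST1

At CORE: longest match for 14.241.61.172 is 14.241.0.0/16 -> DIST1
At DIST1: longest match for 14.241.61.172 is 14.0.0.0/8 -> directly connected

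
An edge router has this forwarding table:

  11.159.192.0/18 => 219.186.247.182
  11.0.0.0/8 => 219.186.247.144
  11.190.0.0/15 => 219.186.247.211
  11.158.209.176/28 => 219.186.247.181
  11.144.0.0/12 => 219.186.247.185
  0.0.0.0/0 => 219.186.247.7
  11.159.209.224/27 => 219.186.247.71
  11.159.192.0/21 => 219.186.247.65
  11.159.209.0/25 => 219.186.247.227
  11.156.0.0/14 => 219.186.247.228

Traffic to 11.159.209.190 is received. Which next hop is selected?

219.186.247.182

Routes whose prefix contains 11.159.209.190:
  0.0.0.0/0 (default, matches everything) -> 219.186.247.7
  11.0.0.0/8 (11.0.0.0 - 11.255.255.255) -> 219.186.247.144
  11.144.0.0/12 (11.144.0.0 - 11.159.255.255) -> 219.186.247.185
  11.156.0.0/14 (11.156.0.0 - 11.159.255.255) -> 219.186.247.228
  11.159.192.0/18 (11.159.192.0 - 11.159.255.255) -> 219.186.247.182
More-specific entries that do NOT match:
  11.158.209.176/28 (11.158.209.176 - 11.158.209.191) does not contain 11.159.209.190
  11.159.209.224/27 (11.159.209.224 - 11.159.209.255) does not contain 11.159.209.190
  11.159.209.0/25 (11.159.209.0 - 11.159.209.127) does not contain 11.159.209.190
  11.159.192.0/21 (11.159.192.0 - 11.159.199.255) does not contain 11.159.209.190
Longest matching prefix is /18 -> next hop 219.186.247.182.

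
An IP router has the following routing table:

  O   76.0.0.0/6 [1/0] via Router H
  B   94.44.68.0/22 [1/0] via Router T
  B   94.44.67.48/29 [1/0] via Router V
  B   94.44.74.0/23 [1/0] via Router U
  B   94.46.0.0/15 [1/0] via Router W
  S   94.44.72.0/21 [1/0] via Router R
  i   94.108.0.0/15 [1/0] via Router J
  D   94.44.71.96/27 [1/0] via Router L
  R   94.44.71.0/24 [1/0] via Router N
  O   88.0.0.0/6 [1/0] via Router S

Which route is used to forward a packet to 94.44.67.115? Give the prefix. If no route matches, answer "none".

none

94.44.67.115 is outside every listed prefix and there is no default route.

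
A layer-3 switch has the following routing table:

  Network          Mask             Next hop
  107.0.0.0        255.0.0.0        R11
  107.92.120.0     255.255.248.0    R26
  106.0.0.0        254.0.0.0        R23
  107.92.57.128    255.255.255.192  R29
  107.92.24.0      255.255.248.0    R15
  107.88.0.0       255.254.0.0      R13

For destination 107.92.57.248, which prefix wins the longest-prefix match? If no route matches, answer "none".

Entries matching 107.92.57.248:
  106.0.0.0/7 (106.0.0.0 - 107.255.255.255)
  107.0.0.0/8 (107.0.0.0 - 107.255.255.255)
Most specific is 107.0.0.0/8.

107.0.0.0/8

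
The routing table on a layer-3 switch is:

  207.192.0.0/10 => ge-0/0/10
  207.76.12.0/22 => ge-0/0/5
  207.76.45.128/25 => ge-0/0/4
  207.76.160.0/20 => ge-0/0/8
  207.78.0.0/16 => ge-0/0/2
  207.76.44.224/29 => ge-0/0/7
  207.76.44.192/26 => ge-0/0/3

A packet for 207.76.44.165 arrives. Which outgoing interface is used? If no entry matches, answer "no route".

no route

No entry's prefix contains 207.76.44.165; there is no default route.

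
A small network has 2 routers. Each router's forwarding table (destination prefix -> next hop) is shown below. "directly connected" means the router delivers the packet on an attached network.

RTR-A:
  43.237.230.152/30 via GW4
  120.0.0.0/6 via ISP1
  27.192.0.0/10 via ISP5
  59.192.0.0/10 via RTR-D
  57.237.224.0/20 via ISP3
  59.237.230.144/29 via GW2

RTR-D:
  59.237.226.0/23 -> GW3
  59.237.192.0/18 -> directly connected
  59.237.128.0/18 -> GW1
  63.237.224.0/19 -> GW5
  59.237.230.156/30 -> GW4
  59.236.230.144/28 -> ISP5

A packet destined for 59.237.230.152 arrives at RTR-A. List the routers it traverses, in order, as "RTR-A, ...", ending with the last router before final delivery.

RTR-A, RTR-D

At RTR-A: longest match for 59.237.230.152 is 59.192.0.0/10 -> RTR-D
At RTR-D: longest match for 59.237.230.152 is 59.237.192.0/18 -> directly connected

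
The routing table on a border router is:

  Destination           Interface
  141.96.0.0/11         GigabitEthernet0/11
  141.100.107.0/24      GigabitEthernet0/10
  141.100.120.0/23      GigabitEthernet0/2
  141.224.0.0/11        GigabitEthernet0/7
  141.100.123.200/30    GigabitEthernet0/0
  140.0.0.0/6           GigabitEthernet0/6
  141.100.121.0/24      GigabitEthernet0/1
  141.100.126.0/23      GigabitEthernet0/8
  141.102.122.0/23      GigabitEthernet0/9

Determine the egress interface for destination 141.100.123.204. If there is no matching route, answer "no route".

Routes whose prefix contains 141.100.123.204:
  140.0.0.0/6 (140.0.0.0 - 143.255.255.255) -> GigabitEthernet0/6
  141.96.0.0/11 (141.96.0.0 - 141.127.255.255) -> GigabitEthernet0/11
More-specific entries that do NOT match:
  141.100.123.200/30 (141.100.123.200 - 141.100.123.203) does not contain 141.100.123.204
  141.100.107.0/24 (141.100.107.0 - 141.100.107.255) does not contain 141.100.123.204
  141.100.121.0/24 (141.100.121.0 - 141.100.121.255) does not contain 141.100.123.204
  141.100.120.0/23 (141.100.120.0 - 141.100.121.255) does not contain 141.100.123.204
  141.100.126.0/23 (141.100.126.0 - 141.100.127.255) does not contain 141.100.123.204
  141.102.122.0/23 (141.102.122.0 - 141.102.123.255) does not contain 141.100.123.204
Longest matching prefix is /11 -> interface GigabitEthernet0/11.

GigabitEthernet0/11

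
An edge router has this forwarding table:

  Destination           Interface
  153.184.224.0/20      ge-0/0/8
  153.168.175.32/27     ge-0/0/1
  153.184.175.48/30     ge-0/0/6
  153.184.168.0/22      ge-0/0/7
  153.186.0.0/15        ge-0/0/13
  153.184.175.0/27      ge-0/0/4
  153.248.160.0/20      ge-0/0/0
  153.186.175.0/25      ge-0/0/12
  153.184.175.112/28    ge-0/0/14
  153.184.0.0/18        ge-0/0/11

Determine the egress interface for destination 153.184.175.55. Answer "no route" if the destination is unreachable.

no route

No entry's prefix contains 153.184.175.55; there is no default route.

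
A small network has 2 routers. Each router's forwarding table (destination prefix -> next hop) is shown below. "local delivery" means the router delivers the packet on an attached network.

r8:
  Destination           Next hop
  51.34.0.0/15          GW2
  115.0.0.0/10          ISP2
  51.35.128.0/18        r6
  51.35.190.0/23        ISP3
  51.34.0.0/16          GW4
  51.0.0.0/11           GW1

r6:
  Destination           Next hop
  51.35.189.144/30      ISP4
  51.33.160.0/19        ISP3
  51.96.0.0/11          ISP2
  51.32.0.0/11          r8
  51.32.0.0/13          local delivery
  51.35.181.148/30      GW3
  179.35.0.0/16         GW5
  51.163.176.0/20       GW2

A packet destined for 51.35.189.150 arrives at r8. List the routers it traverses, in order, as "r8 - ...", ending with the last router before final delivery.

At r8: longest match for 51.35.189.150 is 51.35.128.0/18 -> r6
At r6: longest match for 51.35.189.150 is 51.32.0.0/13 -> local delivery

r8 - r6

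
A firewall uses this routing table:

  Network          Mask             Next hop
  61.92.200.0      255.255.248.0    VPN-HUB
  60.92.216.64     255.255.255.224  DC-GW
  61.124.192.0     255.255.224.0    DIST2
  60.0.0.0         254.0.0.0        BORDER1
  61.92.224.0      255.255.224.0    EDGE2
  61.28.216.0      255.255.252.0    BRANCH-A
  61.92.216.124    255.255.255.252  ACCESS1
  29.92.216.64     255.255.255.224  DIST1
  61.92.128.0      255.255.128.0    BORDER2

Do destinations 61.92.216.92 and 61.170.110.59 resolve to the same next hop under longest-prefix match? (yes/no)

61.92.216.92: longest match 61.92.128.0/17 -> BORDER2
61.170.110.59: longest match 60.0.0.0/7 -> BORDER1

no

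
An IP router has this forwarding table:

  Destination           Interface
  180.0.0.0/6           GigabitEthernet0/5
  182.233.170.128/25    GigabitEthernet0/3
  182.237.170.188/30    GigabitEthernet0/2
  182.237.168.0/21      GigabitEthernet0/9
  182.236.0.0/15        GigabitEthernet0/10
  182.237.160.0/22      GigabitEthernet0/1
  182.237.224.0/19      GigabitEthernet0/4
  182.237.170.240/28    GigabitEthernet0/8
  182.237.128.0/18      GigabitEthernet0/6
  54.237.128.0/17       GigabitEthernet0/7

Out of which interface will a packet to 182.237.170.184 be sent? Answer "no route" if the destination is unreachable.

Routes whose prefix contains 182.237.170.184:
  180.0.0.0/6 (180.0.0.0 - 183.255.255.255) -> GigabitEthernet0/5
  182.236.0.0/15 (182.236.0.0 - 182.237.255.255) -> GigabitEthernet0/10
  182.237.128.0/18 (182.237.128.0 - 182.237.191.255) -> GigabitEthernet0/6
  182.237.168.0/21 (182.237.168.0 - 182.237.175.255) -> GigabitEthernet0/9
More-specific entries that do NOT match:
  182.237.170.188/30 (182.237.170.188 - 182.237.170.191) does not contain 182.237.170.184
  182.237.170.240/28 (182.237.170.240 - 182.237.170.255) does not contain 182.237.170.184
  182.233.170.128/25 (182.233.170.128 - 182.233.170.255) does not contain 182.237.170.184
  182.237.160.0/22 (182.237.160.0 - 182.237.163.255) does not contain 182.237.170.184
Longest matching prefix is /21 -> interface GigabitEthernet0/9.

GigabitEthernet0/9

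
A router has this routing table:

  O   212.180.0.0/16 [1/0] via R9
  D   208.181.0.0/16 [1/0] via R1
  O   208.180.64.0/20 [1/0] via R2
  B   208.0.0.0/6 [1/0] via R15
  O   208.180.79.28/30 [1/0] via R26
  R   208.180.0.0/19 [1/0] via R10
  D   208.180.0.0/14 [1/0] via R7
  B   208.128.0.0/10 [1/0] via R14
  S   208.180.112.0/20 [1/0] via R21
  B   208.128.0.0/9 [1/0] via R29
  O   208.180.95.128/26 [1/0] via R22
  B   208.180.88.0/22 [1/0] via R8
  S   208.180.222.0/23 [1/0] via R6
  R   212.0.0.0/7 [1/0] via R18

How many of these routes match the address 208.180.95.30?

Prefixes containing 208.180.95.30:
  208.0.0.0/6 (208.0.0.0 - 211.255.255.255)
  208.128.0.0/9 (208.128.0.0 - 208.255.255.255)
  208.128.0.0/10 (208.128.0.0 - 208.191.255.255)
  208.180.0.0/14 (208.180.0.0 - 208.183.255.255)
Total matching entries: 4.

4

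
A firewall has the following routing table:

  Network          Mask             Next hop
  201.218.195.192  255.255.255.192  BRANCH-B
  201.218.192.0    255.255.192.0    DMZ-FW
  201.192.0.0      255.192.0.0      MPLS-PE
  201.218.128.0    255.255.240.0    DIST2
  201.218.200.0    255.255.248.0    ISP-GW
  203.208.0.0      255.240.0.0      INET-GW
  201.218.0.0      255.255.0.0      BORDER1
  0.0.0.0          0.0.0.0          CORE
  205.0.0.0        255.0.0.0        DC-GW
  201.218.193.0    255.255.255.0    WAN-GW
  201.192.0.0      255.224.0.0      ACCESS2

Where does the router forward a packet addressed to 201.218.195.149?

Routes whose prefix contains 201.218.195.149:
  0.0.0.0/0 (default, matches everything) -> CORE
  201.192.0.0/10 (201.192.0.0 - 201.255.255.255) -> MPLS-PE
  201.192.0.0/11 (201.192.0.0 - 201.223.255.255) -> ACCESS2
  201.218.0.0/16 (201.218.0.0 - 201.218.255.255) -> BORDER1
  201.218.192.0/18 (201.218.192.0 - 201.218.255.255) -> DMZ-FW
More-specific entries that do NOT match:
  201.218.195.192/26 (201.218.195.192 - 201.218.195.255) does not contain 201.218.195.149
  201.218.193.0/24 (201.218.193.0 - 201.218.193.255) does not contain 201.218.195.149
  201.218.200.0/21 (201.218.200.0 - 201.218.207.255) does not contain 201.218.195.149
  201.218.128.0/20 (201.218.128.0 - 201.218.143.255) does not contain 201.218.195.149
Longest matching prefix is /18 -> next hop DMZ-FW.

DMZ-FW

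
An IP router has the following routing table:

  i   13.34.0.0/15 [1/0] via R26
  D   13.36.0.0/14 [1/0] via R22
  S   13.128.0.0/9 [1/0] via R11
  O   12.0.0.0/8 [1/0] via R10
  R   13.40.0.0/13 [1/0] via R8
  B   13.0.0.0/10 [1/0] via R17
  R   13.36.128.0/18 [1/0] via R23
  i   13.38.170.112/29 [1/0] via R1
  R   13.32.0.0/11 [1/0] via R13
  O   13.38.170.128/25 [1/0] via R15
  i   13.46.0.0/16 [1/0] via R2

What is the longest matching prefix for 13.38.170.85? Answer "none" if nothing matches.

13.36.0.0/14

Entries matching 13.38.170.85:
  13.0.0.0/10 (13.0.0.0 - 13.63.255.255)
  13.32.0.0/11 (13.32.0.0 - 13.63.255.255)
  13.36.0.0/14 (13.36.0.0 - 13.39.255.255)
Most specific is 13.36.0.0/14.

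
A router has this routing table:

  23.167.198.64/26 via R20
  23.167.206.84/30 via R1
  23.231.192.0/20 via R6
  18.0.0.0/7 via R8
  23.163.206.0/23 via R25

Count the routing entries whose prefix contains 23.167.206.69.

0

No listed prefix contains 23.167.206.69.
Total matching entries: 0.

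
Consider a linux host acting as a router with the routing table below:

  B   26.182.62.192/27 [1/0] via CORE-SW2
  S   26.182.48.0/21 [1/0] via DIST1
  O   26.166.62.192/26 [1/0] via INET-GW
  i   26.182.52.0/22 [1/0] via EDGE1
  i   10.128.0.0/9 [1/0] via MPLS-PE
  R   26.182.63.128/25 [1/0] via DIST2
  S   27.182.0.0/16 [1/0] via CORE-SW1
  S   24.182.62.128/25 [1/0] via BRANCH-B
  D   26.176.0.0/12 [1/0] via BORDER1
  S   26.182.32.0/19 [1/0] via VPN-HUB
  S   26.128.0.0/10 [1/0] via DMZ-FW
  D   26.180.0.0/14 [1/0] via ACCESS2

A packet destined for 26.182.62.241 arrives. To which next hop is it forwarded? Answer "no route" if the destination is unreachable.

Routes whose prefix contains 26.182.62.241:
  26.128.0.0/10 (26.128.0.0 - 26.191.255.255) -> DMZ-FW
  26.176.0.0/12 (26.176.0.0 - 26.191.255.255) -> BORDER1
  26.180.0.0/14 (26.180.0.0 - 26.183.255.255) -> ACCESS2
  26.182.32.0/19 (26.182.32.0 - 26.182.63.255) -> VPN-HUB
More-specific entries that do NOT match:
  26.182.62.192/27 (26.182.62.192 - 26.182.62.223) does not contain 26.182.62.241
  26.166.62.192/26 (26.166.62.192 - 26.166.62.255) does not contain 26.182.62.241
  26.182.63.128/25 (26.182.63.128 - 26.182.63.255) does not contain 26.182.62.241
  24.182.62.128/25 (24.182.62.128 - 24.182.62.255) does not contain 26.182.62.241
  26.182.52.0/22 (26.182.52.0 - 26.182.55.255) does not contain 26.182.62.241
  26.182.48.0/21 (26.182.48.0 - 26.182.55.255) does not contain 26.182.62.241
Longest matching prefix is /19 -> next hop VPN-HUB.

VPN-HUB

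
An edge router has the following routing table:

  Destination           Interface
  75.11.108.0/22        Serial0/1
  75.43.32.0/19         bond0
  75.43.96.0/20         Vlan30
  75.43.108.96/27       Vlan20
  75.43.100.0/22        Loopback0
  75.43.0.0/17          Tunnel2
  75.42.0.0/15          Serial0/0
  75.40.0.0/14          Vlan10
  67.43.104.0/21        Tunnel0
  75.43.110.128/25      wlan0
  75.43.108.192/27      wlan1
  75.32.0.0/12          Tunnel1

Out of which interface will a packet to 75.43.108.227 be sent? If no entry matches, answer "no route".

Vlan30

Routes whose prefix contains 75.43.108.227:
  75.32.0.0/12 (75.32.0.0 - 75.47.255.255) -> Tunnel1
  75.40.0.0/14 (75.40.0.0 - 75.43.255.255) -> Vlan10
  75.42.0.0/15 (75.42.0.0 - 75.43.255.255) -> Serial0/0
  75.43.0.0/17 (75.43.0.0 - 75.43.127.255) -> Tunnel2
  75.43.96.0/20 (75.43.96.0 - 75.43.111.255) -> Vlan30
More-specific entries that do NOT match:
  75.43.108.96/27 (75.43.108.96 - 75.43.108.127) does not contain 75.43.108.227
  75.43.108.192/27 (75.43.108.192 - 75.43.108.223) does not contain 75.43.108.227
  75.43.110.128/25 (75.43.110.128 - 75.43.110.255) does not contain 75.43.108.227
  75.11.108.0/22 (75.11.108.0 - 75.11.111.255) does not contain 75.43.108.227
  75.43.100.0/22 (75.43.100.0 - 75.43.103.255) does not contain 75.43.108.227
  67.43.104.0/21 (67.43.104.0 - 67.43.111.255) does not contain 75.43.108.227
Longest matching prefix is /20 -> interface Vlan30.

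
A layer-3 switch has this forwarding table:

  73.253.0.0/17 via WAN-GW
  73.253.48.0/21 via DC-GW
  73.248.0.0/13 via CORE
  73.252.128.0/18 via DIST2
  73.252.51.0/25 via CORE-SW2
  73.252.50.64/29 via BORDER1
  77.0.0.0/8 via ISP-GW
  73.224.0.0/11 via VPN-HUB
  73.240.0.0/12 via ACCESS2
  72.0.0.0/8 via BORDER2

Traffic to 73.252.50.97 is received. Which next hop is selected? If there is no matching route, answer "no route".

Routes whose prefix contains 73.252.50.97:
  73.224.0.0/11 (73.224.0.0 - 73.255.255.255) -> VPN-HUB
  73.240.0.0/12 (73.240.0.0 - 73.255.255.255) -> ACCESS2
  73.248.0.0/13 (73.248.0.0 - 73.255.255.255) -> CORE
More-specific entries that do NOT match:
  73.252.50.64/29 (73.252.50.64 - 73.252.50.71) does not contain 73.252.50.97
  73.252.51.0/25 (73.252.51.0 - 73.252.51.127) does not contain 73.252.50.97
  73.253.48.0/21 (73.253.48.0 - 73.253.55.255) does not contain 73.252.50.97
  73.252.128.0/18 (73.252.128.0 - 73.252.191.255) does not contain 73.252.50.97
  73.253.0.0/17 (73.253.0.0 - 73.253.127.255) does not contain 73.252.50.97
Longest matching prefix is /13 -> next hop CORE.

CORE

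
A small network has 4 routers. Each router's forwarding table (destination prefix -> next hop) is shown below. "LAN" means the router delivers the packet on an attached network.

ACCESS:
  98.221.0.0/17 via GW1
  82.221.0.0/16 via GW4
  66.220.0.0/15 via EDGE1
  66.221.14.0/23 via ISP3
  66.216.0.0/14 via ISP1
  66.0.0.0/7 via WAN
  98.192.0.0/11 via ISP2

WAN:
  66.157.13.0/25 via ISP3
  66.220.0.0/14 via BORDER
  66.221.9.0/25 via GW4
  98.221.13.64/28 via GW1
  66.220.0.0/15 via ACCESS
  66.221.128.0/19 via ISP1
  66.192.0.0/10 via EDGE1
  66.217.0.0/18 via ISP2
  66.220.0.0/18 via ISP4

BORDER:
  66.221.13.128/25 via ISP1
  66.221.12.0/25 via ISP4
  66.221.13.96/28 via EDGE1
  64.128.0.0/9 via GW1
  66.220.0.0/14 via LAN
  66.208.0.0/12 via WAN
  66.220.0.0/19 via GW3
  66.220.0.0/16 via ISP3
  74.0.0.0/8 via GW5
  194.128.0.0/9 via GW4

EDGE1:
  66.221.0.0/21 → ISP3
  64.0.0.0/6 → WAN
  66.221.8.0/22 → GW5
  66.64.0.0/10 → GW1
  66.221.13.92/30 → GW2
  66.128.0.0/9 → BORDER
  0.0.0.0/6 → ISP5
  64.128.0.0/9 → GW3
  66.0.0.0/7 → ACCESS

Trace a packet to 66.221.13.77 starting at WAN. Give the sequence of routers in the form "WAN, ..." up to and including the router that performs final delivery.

WAN, ACCESS, EDGE1, BORDER

At WAN: longest match for 66.221.13.77 is 66.220.0.0/15 -> ACCESS
At ACCESS: longest match for 66.221.13.77 is 66.220.0.0/15 -> EDGE1
At EDGE1: longest match for 66.221.13.77 is 66.128.0.0/9 -> BORDER
At BORDER: longest match for 66.221.13.77 is 66.220.0.0/14 -> LAN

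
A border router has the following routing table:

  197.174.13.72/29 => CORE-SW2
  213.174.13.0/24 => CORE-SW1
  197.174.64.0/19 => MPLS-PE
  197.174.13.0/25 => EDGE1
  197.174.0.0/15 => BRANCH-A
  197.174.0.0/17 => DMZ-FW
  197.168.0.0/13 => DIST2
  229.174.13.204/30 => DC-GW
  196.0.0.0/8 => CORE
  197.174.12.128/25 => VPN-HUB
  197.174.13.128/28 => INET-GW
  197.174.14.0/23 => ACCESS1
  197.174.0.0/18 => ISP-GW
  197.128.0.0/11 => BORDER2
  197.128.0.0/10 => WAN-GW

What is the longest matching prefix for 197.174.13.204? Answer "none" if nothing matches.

Entries matching 197.174.13.204:
  197.128.0.0/10 (197.128.0.0 - 197.191.255.255)
  197.168.0.0/13 (197.168.0.0 - 197.175.255.255)
  197.174.0.0/15 (197.174.0.0 - 197.175.255.255)
  197.174.0.0/17 (197.174.0.0 - 197.174.127.255)
  197.174.0.0/18 (197.174.0.0 - 197.174.63.255)
Most specific is 197.174.0.0/18.

197.174.0.0/18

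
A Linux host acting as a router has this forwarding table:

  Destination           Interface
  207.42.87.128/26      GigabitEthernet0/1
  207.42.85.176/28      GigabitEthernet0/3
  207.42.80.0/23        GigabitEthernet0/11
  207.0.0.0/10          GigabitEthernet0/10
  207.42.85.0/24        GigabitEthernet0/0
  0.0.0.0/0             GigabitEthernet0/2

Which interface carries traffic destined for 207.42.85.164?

GigabitEthernet0/0

Routes whose prefix contains 207.42.85.164:
  0.0.0.0/0 (default, matches everything) -> GigabitEthernet0/2
  207.0.0.0/10 (207.0.0.0 - 207.63.255.255) -> GigabitEthernet0/10
  207.42.85.0/24 (207.42.85.0 - 207.42.85.255) -> GigabitEthernet0/0
More-specific entries that do NOT match:
  207.42.85.176/28 (207.42.85.176 - 207.42.85.191) does not contain 207.42.85.164
  207.42.87.128/26 (207.42.87.128 - 207.42.87.191) does not contain 207.42.85.164
Longest matching prefix is /24 -> interface GigabitEthernet0/0.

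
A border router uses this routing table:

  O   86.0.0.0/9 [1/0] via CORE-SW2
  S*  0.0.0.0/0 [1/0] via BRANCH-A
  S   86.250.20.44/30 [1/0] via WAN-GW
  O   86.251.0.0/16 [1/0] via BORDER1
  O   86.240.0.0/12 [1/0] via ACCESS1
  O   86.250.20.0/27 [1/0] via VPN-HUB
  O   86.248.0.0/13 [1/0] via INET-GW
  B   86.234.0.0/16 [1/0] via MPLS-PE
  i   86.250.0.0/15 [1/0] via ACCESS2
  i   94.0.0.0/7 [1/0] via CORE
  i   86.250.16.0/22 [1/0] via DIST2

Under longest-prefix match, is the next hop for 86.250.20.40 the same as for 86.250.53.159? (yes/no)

86.250.20.40: longest match 86.250.0.0/15 -> ACCESS2
86.250.53.159: longest match 86.250.0.0/15 -> ACCESS2

yes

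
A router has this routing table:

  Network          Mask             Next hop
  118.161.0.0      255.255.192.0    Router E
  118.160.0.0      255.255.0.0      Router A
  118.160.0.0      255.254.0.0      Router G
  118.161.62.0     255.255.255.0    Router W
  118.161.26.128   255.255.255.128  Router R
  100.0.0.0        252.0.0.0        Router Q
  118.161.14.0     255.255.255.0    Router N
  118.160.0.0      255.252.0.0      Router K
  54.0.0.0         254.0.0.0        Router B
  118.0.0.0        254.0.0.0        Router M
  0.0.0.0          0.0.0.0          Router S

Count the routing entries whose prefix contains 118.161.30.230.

5

Prefixes containing 118.161.30.230:
  0.0.0.0/0 (default, matches everything)
  118.0.0.0/7 (118.0.0.0 - 119.255.255.255)
  118.160.0.0/14 (118.160.0.0 - 118.163.255.255)
  118.160.0.0/15 (118.160.0.0 - 118.161.255.255)
  118.161.0.0/18 (118.161.0.0 - 118.161.63.255)
Total matching entries: 5.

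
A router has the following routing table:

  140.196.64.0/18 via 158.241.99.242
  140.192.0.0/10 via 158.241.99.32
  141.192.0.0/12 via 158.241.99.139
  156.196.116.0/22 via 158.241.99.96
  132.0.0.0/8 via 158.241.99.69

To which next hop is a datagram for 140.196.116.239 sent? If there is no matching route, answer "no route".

Routes whose prefix contains 140.196.116.239:
  140.192.0.0/10 (140.192.0.0 - 140.255.255.255) -> 158.241.99.32
  140.196.64.0/18 (140.196.64.0 - 140.196.127.255) -> 158.241.99.242
More-specific entries that do NOT match:
  156.196.116.0/22 (156.196.116.0 - 156.196.119.255) does not contain 140.196.116.239
Longest matching prefix is /18 -> next hop 158.241.99.242.

158.241.99.242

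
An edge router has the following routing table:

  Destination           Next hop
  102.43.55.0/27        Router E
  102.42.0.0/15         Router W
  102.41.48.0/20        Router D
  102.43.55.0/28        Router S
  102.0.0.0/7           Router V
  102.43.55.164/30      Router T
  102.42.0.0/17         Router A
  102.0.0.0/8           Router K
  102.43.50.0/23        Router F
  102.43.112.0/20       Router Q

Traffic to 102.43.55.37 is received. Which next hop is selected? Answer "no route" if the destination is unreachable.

Router W

Routes whose prefix contains 102.43.55.37:
  102.0.0.0/7 (102.0.0.0 - 103.255.255.255) -> Router V
  102.0.0.0/8 (102.0.0.0 - 102.255.255.255) -> Router K
  102.42.0.0/15 (102.42.0.0 - 102.43.255.255) -> Router W
More-specific entries that do NOT match:
  102.43.55.164/30 (102.43.55.164 - 102.43.55.167) does not contain 102.43.55.37
  102.43.55.0/28 (102.43.55.0 - 102.43.55.15) does not contain 102.43.55.37
  102.43.55.0/27 (102.43.55.0 - 102.43.55.31) does not contain 102.43.55.37
  102.43.50.0/23 (102.43.50.0 - 102.43.51.255) does not contain 102.43.55.37
  102.41.48.0/20 (102.41.48.0 - 102.41.63.255) does not contain 102.43.55.37
  102.43.112.0/20 (102.43.112.0 - 102.43.127.255) does not contain 102.43.55.37
  102.42.0.0/17 (102.42.0.0 - 102.42.127.255) does not contain 102.43.55.37
Longest matching prefix is /15 -> next hop Router W.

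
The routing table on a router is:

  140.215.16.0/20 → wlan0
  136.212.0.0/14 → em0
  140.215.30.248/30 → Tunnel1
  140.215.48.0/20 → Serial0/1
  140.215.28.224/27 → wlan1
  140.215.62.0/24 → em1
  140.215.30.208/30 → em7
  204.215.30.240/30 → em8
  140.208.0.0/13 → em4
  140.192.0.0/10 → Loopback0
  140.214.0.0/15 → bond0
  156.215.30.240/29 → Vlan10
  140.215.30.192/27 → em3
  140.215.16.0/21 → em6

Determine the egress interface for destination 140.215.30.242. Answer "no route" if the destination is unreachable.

wlan0

Routes whose prefix contains 140.215.30.242:
  140.192.0.0/10 (140.192.0.0 - 140.255.255.255) -> Loopback0
  140.208.0.0/13 (140.208.0.0 - 140.215.255.255) -> em4
  140.214.0.0/15 (140.214.0.0 - 140.215.255.255) -> bond0
  140.215.16.0/20 (140.215.16.0 - 140.215.31.255) -> wlan0
More-specific entries that do NOT match:
  140.215.30.248/30 (140.215.30.248 - 140.215.30.251) does not contain 140.215.30.242
  140.215.30.208/30 (140.215.30.208 - 140.215.30.211) does not contain 140.215.30.242
  204.215.30.240/30 (204.215.30.240 - 204.215.30.243) does not contain 140.215.30.242
  156.215.30.240/29 (156.215.30.240 - 156.215.30.247) does not contain 140.215.30.242
  140.215.28.224/27 (140.215.28.224 - 140.215.28.255) does not contain 140.215.30.242
  140.215.30.192/27 (140.215.30.192 - 140.215.30.223) does not contain 140.215.30.242
  140.215.62.0/24 (140.215.62.0 - 140.215.62.255) does not contain 140.215.30.242
  140.215.16.0/21 (140.215.16.0 - 140.215.23.255) does not contain 140.215.30.242
Longest matching prefix is /20 -> interface wlan0.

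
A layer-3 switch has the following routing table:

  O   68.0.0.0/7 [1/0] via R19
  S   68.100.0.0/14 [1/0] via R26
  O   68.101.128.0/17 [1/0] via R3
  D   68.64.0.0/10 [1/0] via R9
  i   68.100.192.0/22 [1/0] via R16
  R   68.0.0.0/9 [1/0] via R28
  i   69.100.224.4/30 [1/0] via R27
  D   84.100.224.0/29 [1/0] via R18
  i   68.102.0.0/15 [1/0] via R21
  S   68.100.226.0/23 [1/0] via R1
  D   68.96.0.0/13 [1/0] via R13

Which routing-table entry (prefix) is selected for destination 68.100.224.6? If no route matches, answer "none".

68.100.0.0/14

Entries matching 68.100.224.6:
  68.0.0.0/7 (68.0.0.0 - 69.255.255.255)
  68.0.0.0/9 (68.0.0.0 - 68.127.255.255)
  68.64.0.0/10 (68.64.0.0 - 68.127.255.255)
  68.96.0.0/13 (68.96.0.0 - 68.103.255.255)
  68.100.0.0/14 (68.100.0.0 - 68.103.255.255)
Most specific is 68.100.0.0/14.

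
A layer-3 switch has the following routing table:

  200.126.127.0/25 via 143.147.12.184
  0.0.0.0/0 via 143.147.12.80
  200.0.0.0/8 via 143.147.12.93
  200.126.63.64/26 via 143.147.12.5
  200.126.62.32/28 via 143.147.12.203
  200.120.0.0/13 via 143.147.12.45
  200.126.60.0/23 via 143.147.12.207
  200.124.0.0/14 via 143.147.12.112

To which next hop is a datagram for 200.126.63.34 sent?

Routes whose prefix contains 200.126.63.34:
  0.0.0.0/0 (default, matches everything) -> 143.147.12.80
  200.0.0.0/8 (200.0.0.0 - 200.255.255.255) -> 143.147.12.93
  200.120.0.0/13 (200.120.0.0 - 200.127.255.255) -> 143.147.12.45
  200.124.0.0/14 (200.124.0.0 - 200.127.255.255) -> 143.147.12.112
More-specific entries that do NOT match:
  200.126.62.32/28 (200.126.62.32 - 200.126.62.47) does not contain 200.126.63.34
  200.126.63.64/26 (200.126.63.64 - 200.126.63.127) does not contain 200.126.63.34
  200.126.127.0/25 (200.126.127.0 - 200.126.127.127) does not contain 200.126.63.34
  200.126.60.0/23 (200.126.60.0 - 200.126.61.255) does not contain 200.126.63.34
Longest matching prefix is /14 -> next hop 143.147.12.112.

143.147.12.112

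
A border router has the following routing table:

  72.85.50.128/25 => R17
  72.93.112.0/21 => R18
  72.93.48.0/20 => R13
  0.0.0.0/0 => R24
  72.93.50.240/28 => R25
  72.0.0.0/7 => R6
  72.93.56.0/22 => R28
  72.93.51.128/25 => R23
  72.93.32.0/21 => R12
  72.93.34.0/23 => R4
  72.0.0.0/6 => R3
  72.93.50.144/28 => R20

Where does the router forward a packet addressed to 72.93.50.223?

R13

Routes whose prefix contains 72.93.50.223:
  0.0.0.0/0 (default, matches everything) -> R24
  72.0.0.0/6 (72.0.0.0 - 75.255.255.255) -> R3
  72.0.0.0/7 (72.0.0.0 - 73.255.255.255) -> R6
  72.93.48.0/20 (72.93.48.0 - 72.93.63.255) -> R13
More-specific entries that do NOT match:
  72.93.50.240/28 (72.93.50.240 - 72.93.50.255) does not contain 72.93.50.223
  72.93.50.144/28 (72.93.50.144 - 72.93.50.159) does not contain 72.93.50.223
  72.85.50.128/25 (72.85.50.128 - 72.85.50.255) does not contain 72.93.50.223
  72.93.51.128/25 (72.93.51.128 - 72.93.51.255) does not contain 72.93.50.223
  72.93.34.0/23 (72.93.34.0 - 72.93.35.255) does not contain 72.93.50.223
  72.93.56.0/22 (72.93.56.0 - 72.93.59.255) does not contain 72.93.50.223
  72.93.112.0/21 (72.93.112.0 - 72.93.119.255) does not contain 72.93.50.223
  72.93.32.0/21 (72.93.32.0 - 72.93.39.255) does not contain 72.93.50.223
Longest matching prefix is /20 -> next hop R13.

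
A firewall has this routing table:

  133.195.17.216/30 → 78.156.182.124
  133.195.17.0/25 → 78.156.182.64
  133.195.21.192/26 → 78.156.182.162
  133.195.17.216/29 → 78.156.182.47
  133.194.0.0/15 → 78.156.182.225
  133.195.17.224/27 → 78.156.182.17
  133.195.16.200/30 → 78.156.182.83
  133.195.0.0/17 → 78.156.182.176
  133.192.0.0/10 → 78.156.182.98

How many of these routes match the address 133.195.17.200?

3

Prefixes containing 133.195.17.200:
  133.192.0.0/10 (133.192.0.0 - 133.255.255.255)
  133.194.0.0/15 (133.194.0.0 - 133.195.255.255)
  133.195.0.0/17 (133.195.0.0 - 133.195.127.255)
Total matching entries: 3.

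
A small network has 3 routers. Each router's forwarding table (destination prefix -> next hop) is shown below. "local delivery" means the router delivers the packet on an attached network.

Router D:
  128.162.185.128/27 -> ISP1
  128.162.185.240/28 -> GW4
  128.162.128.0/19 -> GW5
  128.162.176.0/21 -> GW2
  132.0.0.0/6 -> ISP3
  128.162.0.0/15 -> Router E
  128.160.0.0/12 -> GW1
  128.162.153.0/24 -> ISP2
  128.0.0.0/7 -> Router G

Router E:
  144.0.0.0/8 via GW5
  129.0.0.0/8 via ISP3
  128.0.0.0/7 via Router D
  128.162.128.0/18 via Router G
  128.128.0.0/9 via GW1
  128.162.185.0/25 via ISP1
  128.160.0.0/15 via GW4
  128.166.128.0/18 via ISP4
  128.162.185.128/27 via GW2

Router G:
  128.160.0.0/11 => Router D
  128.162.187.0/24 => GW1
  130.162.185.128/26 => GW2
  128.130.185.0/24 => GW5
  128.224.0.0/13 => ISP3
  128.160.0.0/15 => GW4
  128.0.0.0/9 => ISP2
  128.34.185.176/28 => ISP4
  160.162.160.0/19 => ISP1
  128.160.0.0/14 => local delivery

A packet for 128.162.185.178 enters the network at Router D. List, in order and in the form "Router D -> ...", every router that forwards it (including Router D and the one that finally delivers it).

At Router D: longest match for 128.162.185.178 is 128.162.0.0/15 -> Router E
At Router E: longest match for 128.162.185.178 is 128.162.128.0/18 -> Router G
At Router G: longest match for 128.162.185.178 is 128.160.0.0/14 -> local delivery

Router D -> Router E -> Router G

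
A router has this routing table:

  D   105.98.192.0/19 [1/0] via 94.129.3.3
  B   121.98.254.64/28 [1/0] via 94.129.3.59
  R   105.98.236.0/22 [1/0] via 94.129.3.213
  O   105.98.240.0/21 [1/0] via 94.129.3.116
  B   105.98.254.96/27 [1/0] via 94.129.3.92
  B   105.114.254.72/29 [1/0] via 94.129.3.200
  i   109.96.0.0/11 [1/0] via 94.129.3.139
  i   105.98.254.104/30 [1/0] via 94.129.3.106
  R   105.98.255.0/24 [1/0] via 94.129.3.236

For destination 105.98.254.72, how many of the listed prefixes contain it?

No listed prefix contains 105.98.254.72.
Total matching entries: 0.

0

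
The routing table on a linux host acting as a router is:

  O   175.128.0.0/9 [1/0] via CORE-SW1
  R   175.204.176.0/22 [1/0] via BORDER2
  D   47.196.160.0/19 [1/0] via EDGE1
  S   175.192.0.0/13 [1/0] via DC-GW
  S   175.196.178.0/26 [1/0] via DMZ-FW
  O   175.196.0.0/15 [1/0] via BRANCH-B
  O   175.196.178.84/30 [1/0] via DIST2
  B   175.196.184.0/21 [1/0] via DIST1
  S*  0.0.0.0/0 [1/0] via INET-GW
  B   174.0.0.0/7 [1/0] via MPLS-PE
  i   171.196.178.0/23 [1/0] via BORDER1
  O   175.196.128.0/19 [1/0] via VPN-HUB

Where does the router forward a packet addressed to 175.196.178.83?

BRANCH-B

Routes whose prefix contains 175.196.178.83:
  0.0.0.0/0 (default, matches everything) -> INET-GW
  174.0.0.0/7 (174.0.0.0 - 175.255.255.255) -> MPLS-PE
  175.128.0.0/9 (175.128.0.0 - 175.255.255.255) -> CORE-SW1
  175.192.0.0/13 (175.192.0.0 - 175.199.255.255) -> DC-GW
  175.196.0.0/15 (175.196.0.0 - 175.197.255.255) -> BRANCH-B
More-specific entries that do NOT match:
  175.196.178.84/30 (175.196.178.84 - 175.196.178.87) does not contain 175.196.178.83
  175.196.178.0/26 (175.196.178.0 - 175.196.178.63) does not contain 175.196.178.83
  171.196.178.0/23 (171.196.178.0 - 171.196.179.255) does not contain 175.196.178.83
  175.204.176.0/22 (175.204.176.0 - 175.204.179.255) does not contain 175.196.178.83
  175.196.184.0/21 (175.196.184.0 - 175.196.191.255) does not contain 175.196.178.83
  47.196.160.0/19 (47.196.160.0 - 47.196.191.255) does not contain 175.196.178.83
  175.196.128.0/19 (175.196.128.0 - 175.196.159.255) does not contain 175.196.178.83
Longest matching prefix is /15 -> next hop BRANCH-B.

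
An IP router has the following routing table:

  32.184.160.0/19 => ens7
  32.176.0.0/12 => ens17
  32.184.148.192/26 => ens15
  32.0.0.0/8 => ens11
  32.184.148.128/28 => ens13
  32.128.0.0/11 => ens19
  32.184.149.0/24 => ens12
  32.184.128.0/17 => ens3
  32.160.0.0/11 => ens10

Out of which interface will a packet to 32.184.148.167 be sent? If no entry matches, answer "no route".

ens3

Routes whose prefix contains 32.184.148.167:
  32.0.0.0/8 (32.0.0.0 - 32.255.255.255) -> ens11
  32.160.0.0/11 (32.160.0.0 - 32.191.255.255) -> ens10
  32.176.0.0/12 (32.176.0.0 - 32.191.255.255) -> ens17
  32.184.128.0/17 (32.184.128.0 - 32.184.255.255) -> ens3
More-specific entries that do NOT match:
  32.184.148.128/28 (32.184.148.128 - 32.184.148.143) does not contain 32.184.148.167
  32.184.148.192/26 (32.184.148.192 - 32.184.148.255) does not contain 32.184.148.167
  32.184.149.0/24 (32.184.149.0 - 32.184.149.255) does not contain 32.184.148.167
  32.184.160.0/19 (32.184.160.0 - 32.184.191.255) does not contain 32.184.148.167
Longest matching prefix is /17 -> interface ens3.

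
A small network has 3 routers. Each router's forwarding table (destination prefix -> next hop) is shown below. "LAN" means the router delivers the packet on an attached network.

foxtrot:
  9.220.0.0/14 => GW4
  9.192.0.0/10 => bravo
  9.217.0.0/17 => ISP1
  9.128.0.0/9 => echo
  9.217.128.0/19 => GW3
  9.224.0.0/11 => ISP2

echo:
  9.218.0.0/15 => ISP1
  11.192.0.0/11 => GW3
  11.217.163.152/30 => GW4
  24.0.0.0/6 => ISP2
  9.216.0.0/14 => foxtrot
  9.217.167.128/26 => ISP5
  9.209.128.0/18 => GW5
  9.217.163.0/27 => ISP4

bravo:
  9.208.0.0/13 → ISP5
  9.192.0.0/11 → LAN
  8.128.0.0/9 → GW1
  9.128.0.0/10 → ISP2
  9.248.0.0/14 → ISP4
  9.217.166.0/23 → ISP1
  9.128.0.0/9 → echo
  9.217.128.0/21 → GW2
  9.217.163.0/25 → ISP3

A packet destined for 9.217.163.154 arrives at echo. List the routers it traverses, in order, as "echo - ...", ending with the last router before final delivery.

At echo: longest match for 9.217.163.154 is 9.216.0.0/14 -> foxtrot
At foxtrot: longest match for 9.217.163.154 is 9.192.0.0/10 -> bravo
At bravo: longest match for 9.217.163.154 is 9.192.0.0/11 -> LAN

echo - foxtrot - bravo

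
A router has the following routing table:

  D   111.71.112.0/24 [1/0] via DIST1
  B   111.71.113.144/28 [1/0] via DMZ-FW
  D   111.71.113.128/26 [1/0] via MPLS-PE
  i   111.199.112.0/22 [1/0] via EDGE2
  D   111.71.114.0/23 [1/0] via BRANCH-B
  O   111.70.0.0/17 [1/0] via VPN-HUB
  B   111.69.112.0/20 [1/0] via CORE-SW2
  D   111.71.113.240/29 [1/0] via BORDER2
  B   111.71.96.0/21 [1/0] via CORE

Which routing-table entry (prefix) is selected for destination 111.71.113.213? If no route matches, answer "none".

none

111.71.113.213 is outside every listed prefix and there is no default route.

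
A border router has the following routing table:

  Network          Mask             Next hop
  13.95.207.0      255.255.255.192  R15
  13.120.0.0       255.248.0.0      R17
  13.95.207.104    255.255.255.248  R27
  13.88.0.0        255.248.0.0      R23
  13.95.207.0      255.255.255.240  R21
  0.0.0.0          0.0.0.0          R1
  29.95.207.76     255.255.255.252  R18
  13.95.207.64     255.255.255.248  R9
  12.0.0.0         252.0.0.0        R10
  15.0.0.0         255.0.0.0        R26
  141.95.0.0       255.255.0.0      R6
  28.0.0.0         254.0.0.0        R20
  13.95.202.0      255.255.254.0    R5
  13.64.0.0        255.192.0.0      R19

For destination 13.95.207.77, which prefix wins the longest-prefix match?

13.88.0.0/13

Entries matching 13.95.207.77:
  0.0.0.0/0 (default, matches everything)
  12.0.0.0/6 (12.0.0.0 - 15.255.255.255)
  13.64.0.0/10 (13.64.0.0 - 13.127.255.255)
  13.88.0.0/13 (13.88.0.0 - 13.95.255.255)
Most specific is 13.88.0.0/13.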